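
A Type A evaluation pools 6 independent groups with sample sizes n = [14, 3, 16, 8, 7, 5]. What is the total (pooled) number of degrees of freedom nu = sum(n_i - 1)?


nu = sum_i (n_i - 1)
nu = ((14 - 1) + (3 - 1) + (16 - 1) + (8 - 1) + (7 - 1) + (5 - 1))
nu = 13 + 2 + 15 + 7 + 6 + 4
nu = 47

47


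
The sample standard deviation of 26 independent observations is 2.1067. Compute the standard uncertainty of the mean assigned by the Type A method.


u_A = s / sqrt(n)
u_A = 2.1067 / sqrt(26)
u_A = 2.1067 / 5.0990195
u_A = 0.4132

0.4132


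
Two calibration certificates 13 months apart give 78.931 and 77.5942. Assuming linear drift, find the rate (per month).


rate = (v2 - v1) / months
= (77.5942 - 78.931) / 13
= -1.3368 / 13
= -0.1028

-0.1028


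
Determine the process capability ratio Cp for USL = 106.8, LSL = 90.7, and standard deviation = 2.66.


Cp = (USL - LSL) / (6 * sigma)
= (106.8 - 90.7) / (6 * 2.66)
= 16.1000 / 15.9600
= 1.0088

1.0088


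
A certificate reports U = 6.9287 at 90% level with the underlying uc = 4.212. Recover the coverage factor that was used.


k = U / uc
k = 6.9287 / 4.212
k = 1.645

1.645


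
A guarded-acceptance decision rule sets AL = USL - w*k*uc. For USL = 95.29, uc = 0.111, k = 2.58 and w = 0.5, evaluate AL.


U = k * uc = 2.58 * 0.111 = 0.28638
guard band g = w * U = 0.5 * 0.28638 = 0.14319
AL = USL - g = 95.29 - 0.14319
AL = 95.1468

95.1468


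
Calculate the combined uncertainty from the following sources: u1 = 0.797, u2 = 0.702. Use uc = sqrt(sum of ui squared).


uc = sqrt(0.797^2 + 0.702^2)
uc = sqrt(1.128013)
uc = 1.0621

1.0621


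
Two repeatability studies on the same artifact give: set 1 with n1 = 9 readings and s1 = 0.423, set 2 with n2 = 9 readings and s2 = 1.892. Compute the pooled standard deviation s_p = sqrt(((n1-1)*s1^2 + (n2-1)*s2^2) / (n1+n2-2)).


s_p = sqrt(((n1-1)*s1^2 + (n2-1)*s2^2) / (n1+n2-2))
numerator = (9-1)*0.423^2 + (9-1)*1.892^2 = 1.431432 + 28.637312 = 30.068744
denominator = 9 + 9 - 2 = 16
s_p^2 = 30.068744 / 16 = 1.8792965
s_p = sqrt(1.8792965) = 1.3709

1.3709


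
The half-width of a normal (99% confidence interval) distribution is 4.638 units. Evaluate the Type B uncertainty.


u_B = half_width / 2.576
u_B = 4.638 / 2.576
u_B = 1.8005

1.8005


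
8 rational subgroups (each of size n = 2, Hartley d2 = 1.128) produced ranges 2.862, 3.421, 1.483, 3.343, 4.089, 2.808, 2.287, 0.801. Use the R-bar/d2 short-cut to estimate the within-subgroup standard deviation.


R_bar = (2.862 + 3.421 + 1.483 + 3.343 + 4.089 + 2.808 + 2.287 + 0.801) / 8
R_bar = 21.094 / 8 = 2.63675
sigma_hat = R_bar / d2 = 2.63675 / 1.128 = 2.3375

2.3375


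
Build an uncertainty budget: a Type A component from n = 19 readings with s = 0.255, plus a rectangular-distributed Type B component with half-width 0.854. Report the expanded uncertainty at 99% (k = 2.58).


u_A = s / sqrt(n) = 0.255 / sqrt(19) = 0.058501012
u_B = half_width / sqrt(3) = 0.854 / sqrt(3) = 0.49305713
uc = sqrt(u_A^2 + u_B^2) = sqrt(0.058501012^2 + 0.49305713^2) = 0.49651556
U = k * uc = 2.58 * 0.49651556
U = 1.2810

1.2810


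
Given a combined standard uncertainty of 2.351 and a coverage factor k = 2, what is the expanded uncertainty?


U = k * uc
U = 2 * 2.351
U = 4.7020

4.7020


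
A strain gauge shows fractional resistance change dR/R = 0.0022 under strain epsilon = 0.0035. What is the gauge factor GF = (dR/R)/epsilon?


GF = (dR/R) / epsilon
= 0.0022 / 0.0035
= 0.6286

0.6286


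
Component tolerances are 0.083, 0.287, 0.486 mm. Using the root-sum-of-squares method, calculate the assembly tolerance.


RSS = sqrt(0.083^2 + 0.287^2 + 0.486^2)
= sqrt(0.325454)
= 0.5705

0.5705


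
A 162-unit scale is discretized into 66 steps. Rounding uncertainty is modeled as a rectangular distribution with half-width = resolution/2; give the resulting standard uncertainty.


resolution = range / divisions
resolution = 162 / 66 = 2.4545455
u_res = resolution / (2*sqrt(3))
u_res = 2.4545455 / 3.4641016
u_res = 0.7086

0.7086


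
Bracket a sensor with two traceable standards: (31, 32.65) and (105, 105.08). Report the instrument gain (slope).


slope = (y2 - y1) / (x2 - x1)
= (105.08 - 32.65) / (105 - 31)
= 72.4300 / 74
= 0.9788

0.9788


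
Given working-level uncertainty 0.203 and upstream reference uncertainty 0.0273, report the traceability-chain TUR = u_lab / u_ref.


TUR = u_lab / u_ref
= 0.203 / 0.0273
= 7.4359

7.4359


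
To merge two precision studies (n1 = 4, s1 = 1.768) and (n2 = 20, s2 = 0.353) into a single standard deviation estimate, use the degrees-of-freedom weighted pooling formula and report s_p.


s_p = sqrt(((n1-1)*s1^2 + (n2-1)*s2^2) / (n1+n2-2))
numerator = (4-1)*1.768^2 + (20-1)*0.353^2 = 9.377472 + 2.367571 = 11.745043
denominator = 4 + 20 - 2 = 22
s_p^2 = 11.745043 / 22 = 0.53386559
s_p = sqrt(0.53386559) = 0.7307

0.7307


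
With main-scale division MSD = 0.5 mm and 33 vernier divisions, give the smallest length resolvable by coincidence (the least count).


LC = MSD / n_div
= 0.5 / 33
= 0.0152

0.0152


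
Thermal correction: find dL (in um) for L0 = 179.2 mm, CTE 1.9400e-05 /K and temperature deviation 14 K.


dL = L * alpha * dT
= 179.2 * 1.9400e-05 * 14
= 0.0486707 mm
dL_um = 0.0486707 * 1000 = 48.6707 um

48.6707


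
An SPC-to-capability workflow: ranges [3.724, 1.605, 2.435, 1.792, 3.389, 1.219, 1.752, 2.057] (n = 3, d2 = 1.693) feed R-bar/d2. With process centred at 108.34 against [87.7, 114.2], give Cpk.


R_bar = (3.724 + 1.605 + 2.435 + 1.792 + 3.389 + 1.219 + 1.752 + 2.057) / 8 = 2.246625
sigma = R_bar / d2 = 2.246625 / 1.693 = 1.3270083
Cp = (USL - LSL)/(6*sigma) = (114.2 - 87.7)/(6*1.3270083) = 3.3283
Cpu = (114.2 - 108.34)/(3*1.3270083) = 1.4720
Cpl = (108.34 - 87.7)/(3*1.3270083) = 5.1846
Cpk = min(Cpu, Cpl) = 1.4720

1.4720


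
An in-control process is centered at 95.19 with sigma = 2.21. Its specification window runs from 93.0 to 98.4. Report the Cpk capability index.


Cpu = (USL - mean) / (3*sigma) = (98.4 - 95.19) / (3*2.21) = 0.4842
Cpl = (mean - LSL) / (3*sigma) = (95.19 - 93.0) / (3*2.21) = 0.3303
Cpk = min(Cpu, Cpl) = 0.3303

0.3303


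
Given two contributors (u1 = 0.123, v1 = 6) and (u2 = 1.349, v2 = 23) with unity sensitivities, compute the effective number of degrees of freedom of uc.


uc = sqrt(u1^2 + u2^2) = sqrt(0.123^2 + 1.349^2) = 1.3545959
v_eff = uc^4 / (u1^4/v1 + u2^4/v2)
= 1.3545959^4 / (0.123^4/6 + 1.349^4/23)
= 3.3669683 / 0.14402405
v_eff = 23.3778

23.3778


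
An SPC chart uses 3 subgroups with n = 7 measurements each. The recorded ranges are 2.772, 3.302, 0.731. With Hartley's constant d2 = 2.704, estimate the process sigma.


R_bar = (2.772 + 3.302 + 0.731) / 3
R_bar = 6.805 / 3 = 2.2683333
sigma_hat = R_bar / d2 = 2.2683333 / 2.704 = 0.8389

0.8389


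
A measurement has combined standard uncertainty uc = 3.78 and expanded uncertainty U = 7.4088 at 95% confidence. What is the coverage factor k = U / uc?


k = U / uc
k = 7.4088 / 3.78
k = 1.96

1.96


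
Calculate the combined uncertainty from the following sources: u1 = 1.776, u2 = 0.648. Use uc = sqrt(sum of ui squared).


uc = sqrt(1.776^2 + 0.648^2)
uc = sqrt(3.57408)
uc = 1.8905

1.8905


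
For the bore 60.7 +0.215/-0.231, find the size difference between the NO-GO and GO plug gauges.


GO = nominal - lower_tol (smallest hole = maximum material condition)
GO = 60.7 - 0.231 = 60.469
NO-GO = nominal + upper_tol (largest hole = least material condition)
NO-GO = 60.7 + 0.215 = 60.915
spread = NO-GO - GO = 60.915 - 60.469 = 0.4460

0.4460


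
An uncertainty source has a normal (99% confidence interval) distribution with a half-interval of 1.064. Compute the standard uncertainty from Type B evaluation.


u_B = half_width / 2.576
u_B = 1.064 / 2.576
u_B = 0.4130

0.4130


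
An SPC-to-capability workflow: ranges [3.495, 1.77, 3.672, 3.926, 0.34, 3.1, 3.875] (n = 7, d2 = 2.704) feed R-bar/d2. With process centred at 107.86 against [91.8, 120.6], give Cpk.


R_bar = (3.495 + 1.77 + 3.672 + 3.926 + 0.34 + 3.1 + 3.875) / 7 = 2.8825714
sigma = R_bar / d2 = 2.8825714 / 2.704 = 1.0660397
Cp = (USL - LSL)/(6*sigma) = (120.6 - 91.8)/(6*1.0660397) = 4.5026
Cpu = (120.6 - 107.86)/(3*1.0660397) = 3.9836
Cpl = (107.86 - 91.8)/(3*1.0660397) = 5.0217
Cpk = min(Cpu, Cpl) = 3.9836

3.9836


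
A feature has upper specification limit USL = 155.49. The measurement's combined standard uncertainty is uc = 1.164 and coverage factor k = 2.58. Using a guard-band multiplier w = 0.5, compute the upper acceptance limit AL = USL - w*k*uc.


U = k * uc = 2.58 * 1.164 = 3.00312
guard band g = w * U = 0.5 * 3.00312 = 1.50156
AL = USL - g = 155.49 - 1.50156
AL = 153.9884

153.9884


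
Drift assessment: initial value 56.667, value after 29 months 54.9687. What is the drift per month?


rate = (v2 - v1) / months
= (54.9687 - 56.667) / 29
= -1.6983 / 29
= -0.0586

-0.0586


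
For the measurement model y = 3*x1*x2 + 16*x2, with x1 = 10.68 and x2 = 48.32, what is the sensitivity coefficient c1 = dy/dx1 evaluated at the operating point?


y = 3*x1*x2 + 16*x2
dy/dx1 = 3*x2
Evaluate at x2 = 48.32: c1 = 3 * 48.32
c1 = 144.9600

144.9600


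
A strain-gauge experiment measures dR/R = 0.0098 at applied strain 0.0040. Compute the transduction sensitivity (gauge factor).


GF = (dR/R) / epsilon
= 0.0098 / 0.0040
= 2.4500

2.4500


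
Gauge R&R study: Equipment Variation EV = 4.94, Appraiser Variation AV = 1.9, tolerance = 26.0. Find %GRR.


GRR = sqrt(EV^2 + AV^2) = sqrt(4.94^2 + 1.9^2) = 5.2927875
%GRR = GRR / tol * 100 = 5.2927875 / 26.0 * 100
%GRR = 20.3569

20.3569


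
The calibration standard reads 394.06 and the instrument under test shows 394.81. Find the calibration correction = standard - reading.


Correction = standard - reading
= 394.06 - 394.81
= -0.7500

-0.7500


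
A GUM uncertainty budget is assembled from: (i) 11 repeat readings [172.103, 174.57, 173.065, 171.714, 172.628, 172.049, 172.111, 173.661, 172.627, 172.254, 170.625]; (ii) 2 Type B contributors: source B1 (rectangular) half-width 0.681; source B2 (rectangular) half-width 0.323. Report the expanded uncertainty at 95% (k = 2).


mean = (172.103 + 174.57 + 173.065 + 171.714 + 172.628 + 172.049 + 172.111 + 173.661 + 172.627 + 172.254 + 170.625) / 11 = 172.4915455
s = sqrt(sum((x - mean)^2)/(n-1)) = 1.0339265
u_A = s / sqrt(n) = 1.0339265 / sqrt(11) = 0.31174057
u_B1 = 0.681 / sqrt(3) = 0.39317553
u_B2 = 0.323 / sqrt(3) = 0.18648414
uc = sqrt(0.31174057^2 + 0.39317553^2 + 0.18648414^2) = 0.53529946
U = k * uc = 2 * 0.53529946
U = 1.0706

1.0706


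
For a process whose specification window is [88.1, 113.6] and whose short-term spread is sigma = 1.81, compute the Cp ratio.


Cp = (USL - LSL) / (6 * sigma)
= (113.6 - 88.1) / (6 * 1.81)
= 25.5000 / 10.8600
= 2.3481

2.3481


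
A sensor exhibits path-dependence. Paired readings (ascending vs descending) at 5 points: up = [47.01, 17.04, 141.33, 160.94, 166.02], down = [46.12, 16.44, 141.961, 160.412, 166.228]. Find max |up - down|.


|47.01 - 46.12| = 0.8900
|17.04 - 16.44| = 0.6000
|141.33 - 141.961| = 0.6310
|160.94 - 160.412| = 0.5280
|166.02 - 166.228| = 0.2080
hysteresis = max(diffs) = 0.8900

0.8900


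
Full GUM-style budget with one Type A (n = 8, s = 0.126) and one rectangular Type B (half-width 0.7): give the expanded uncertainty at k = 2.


u_A = s / sqrt(n) = 0.126 / sqrt(8) = 0.044547727
u_B = half_width / sqrt(3) = 0.7 / sqrt(3) = 0.40414519
uc = sqrt(u_A^2 + u_B^2) = sqrt(0.044547727^2 + 0.40414519^2) = 0.40659296
U = k * uc = 2 * 0.40659296
U = 0.8132

0.8132


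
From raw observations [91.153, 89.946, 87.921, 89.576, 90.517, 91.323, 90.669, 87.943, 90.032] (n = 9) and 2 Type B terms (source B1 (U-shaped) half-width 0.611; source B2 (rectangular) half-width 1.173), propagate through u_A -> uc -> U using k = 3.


mean = (91.153 + 89.946 + 87.921 + 89.576 + 90.517 + 91.323 + 90.669 + 87.943 + 90.032) / 9 = 89.89777778
s = sqrt(sum((x - mean)^2)/(n-1)) = 1.2468836
u_A = s / sqrt(n) = 1.2468836 / sqrt(9) = 0.41562787
u_B1 = 0.611 / sqrt(2) = 0.43204224
u_B2 = 1.173 / sqrt(3) = 0.67723187
uc = sqrt(0.41562787^2 + 0.43204224^2 + 0.67723187^2) = 0.90446118
U = k * uc = 3 * 0.90446118
U = 2.7134

2.7134


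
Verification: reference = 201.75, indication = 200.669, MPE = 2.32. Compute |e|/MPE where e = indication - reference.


e = indication - reference = 200.669 - 201.75 = -1.0810
|e| = 1.0810
ratio = |e| / MPE = 1.0810 / 2.32
ratio = 0.4659

0.4659


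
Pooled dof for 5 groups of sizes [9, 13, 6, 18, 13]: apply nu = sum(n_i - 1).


nu = sum_i (n_i - 1)
nu = ((9 - 1) + (13 - 1) + (6 - 1) + (18 - 1) + (13 - 1))
nu = 8 + 12 + 5 + 17 + 12
nu = 54

54


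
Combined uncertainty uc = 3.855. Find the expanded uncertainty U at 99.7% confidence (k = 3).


U = k * uc
U = 3 * 3.855
U = 11.5650

11.5650


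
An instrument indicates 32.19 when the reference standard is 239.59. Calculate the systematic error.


Systematic error = measured - true
= 32.19 - 239.59
= -207.4000

-207.4000


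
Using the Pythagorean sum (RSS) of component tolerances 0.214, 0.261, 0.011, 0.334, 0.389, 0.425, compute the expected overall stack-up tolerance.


RSS = sqrt(0.214^2 + 0.261^2 + 0.011^2 + 0.334^2 + 0.389^2 + 0.425^2)
= sqrt(0.55754)
= 0.7467

0.7467


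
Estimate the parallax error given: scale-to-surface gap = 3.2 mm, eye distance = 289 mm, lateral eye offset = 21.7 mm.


error = h * offset / d
= 3.2 * 21.7 / 289
= 0.2403

0.2403


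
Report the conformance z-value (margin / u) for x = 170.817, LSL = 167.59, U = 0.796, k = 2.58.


u = U / k = 0.796 / 2.58 = 0.30852713
margin = |LSL - x| = |167.59 - 170.817| = 3.227
z = margin / u = 3.227 / 0.30852713
z = 10.4594

10.4594


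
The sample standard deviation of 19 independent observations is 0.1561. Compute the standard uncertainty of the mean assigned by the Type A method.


u_A = s / sqrt(n)
u_A = 0.1561 / sqrt(19)
u_A = 0.1561 / 4.3588989
u_A = 0.0358

0.0358


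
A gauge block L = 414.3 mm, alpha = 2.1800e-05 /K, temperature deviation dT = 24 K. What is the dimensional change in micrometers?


dL = L * alpha * dT
= 414.3 * 2.1800e-05 * 24
= 0.2167618 mm
dL_um = 0.2167618 * 1000 = 216.7618 um

216.7618


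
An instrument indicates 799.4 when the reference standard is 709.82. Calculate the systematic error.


Systematic error = measured - true
= 799.4 - 709.82
= 89.5800

89.5800


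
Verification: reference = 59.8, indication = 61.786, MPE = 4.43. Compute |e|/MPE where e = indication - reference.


e = indication - reference = 61.786 - 59.8 = 1.9860
|e| = 1.9860
ratio = |e| / MPE = 1.9860 / 4.43
ratio = 0.4483

0.4483


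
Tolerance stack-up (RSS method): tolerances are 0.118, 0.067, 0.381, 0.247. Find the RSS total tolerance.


RSS = sqrt(0.118^2 + 0.067^2 + 0.381^2 + 0.247^2)
= sqrt(0.224583)
= 0.4739

0.4739


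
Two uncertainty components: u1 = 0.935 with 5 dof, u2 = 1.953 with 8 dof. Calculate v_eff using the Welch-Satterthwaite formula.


uc = sqrt(u1^2 + u2^2) = sqrt(0.935^2 + 1.953^2) = 2.1652792
v_eff = uc^4 / (u1^4/v1 + u2^4/v2)
= 2.1652792^4 / (0.935^4/5 + 1.953^4/8)
= 21.981414 / 1.9713777
v_eff = 11.1503

11.1503


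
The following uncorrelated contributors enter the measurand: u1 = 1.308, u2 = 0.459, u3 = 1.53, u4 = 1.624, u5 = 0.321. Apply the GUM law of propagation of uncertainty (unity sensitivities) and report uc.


uc = sqrt(1.308^2 + 0.459^2 + 1.53^2 + 1.624^2 + 0.321^2)
uc = sqrt(7.002862)
uc = 2.6463

2.6463


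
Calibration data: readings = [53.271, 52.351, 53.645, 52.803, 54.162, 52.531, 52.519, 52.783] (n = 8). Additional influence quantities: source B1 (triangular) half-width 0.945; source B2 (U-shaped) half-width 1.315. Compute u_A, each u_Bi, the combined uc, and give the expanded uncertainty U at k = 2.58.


mean = (53.271 + 52.351 + 53.645 + 52.803 + 54.162 + 52.531 + 52.519 + 52.783) / 8 = 53.008125
s = sqrt(sum((x - mean)^2)/(n-1)) = 0.63218475
u_A = s / sqrt(n) = 0.63218475 / sqrt(8) = 0.22351106
u_B1 = 0.945 / sqrt(6) = 0.38579463
u_B2 = 1.315 / sqrt(2) = 0.92984542
uc = sqrt(0.22351106^2 + 0.38579463^2 + 0.92984542^2) = 1.0312164
U = k * uc = 2.58 * 1.0312164
U = 2.6605

2.6605


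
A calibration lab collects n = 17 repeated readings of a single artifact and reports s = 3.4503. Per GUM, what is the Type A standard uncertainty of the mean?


u_A = s / sqrt(n)
u_A = 3.4503 / sqrt(17)
u_A = 3.4503 / 4.1231056
u_A = 0.8368

0.8368


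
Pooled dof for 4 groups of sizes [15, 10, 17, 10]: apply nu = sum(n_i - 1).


nu = sum_i (n_i - 1)
nu = ((15 - 1) + (10 - 1) + (17 - 1) + (10 - 1))
nu = 14 + 9 + 16 + 9
nu = 48

48


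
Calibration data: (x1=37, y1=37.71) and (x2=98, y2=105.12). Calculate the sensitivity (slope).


slope = (y2 - y1) / (x2 - x1)
= (105.12 - 37.71) / (98 - 37)
= 67.4100 / 61
= 1.1051

1.1051


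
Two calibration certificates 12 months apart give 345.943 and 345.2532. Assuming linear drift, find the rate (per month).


rate = (v2 - v1) / months
= (345.2532 - 345.943) / 12
= -0.6898 / 12
= -0.0575

-0.0575


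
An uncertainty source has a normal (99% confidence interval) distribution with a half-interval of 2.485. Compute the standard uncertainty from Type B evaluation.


u_B = half_width / 2.576
u_B = 2.485 / 2.576
u_B = 0.9647

0.9647


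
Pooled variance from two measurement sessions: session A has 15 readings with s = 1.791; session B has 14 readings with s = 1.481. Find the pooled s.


s_p = sqrt(((n1-1)*s1^2 + (n2-1)*s2^2) / (n1+n2-2))
numerator = (15-1)*1.791^2 + (14-1)*1.481^2 = 44.907534 + 28.513693 = 73.421227
denominator = 15 + 14 - 2 = 27
s_p^2 = 73.421227 / 27 = 2.7193047
s_p = sqrt(2.7193047) = 1.6490

1.6490


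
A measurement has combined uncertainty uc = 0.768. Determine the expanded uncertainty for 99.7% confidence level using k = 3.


U = k * uc
U = 3 * 0.768
U = 2.3040

2.3040


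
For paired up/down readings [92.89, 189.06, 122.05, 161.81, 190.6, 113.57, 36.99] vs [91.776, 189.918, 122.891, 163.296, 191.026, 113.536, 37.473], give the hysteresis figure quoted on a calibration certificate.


|92.89 - 91.776| = 1.1140
|189.06 - 189.918| = 0.8580
|122.05 - 122.891| = 0.8410
|161.81 - 163.296| = 1.4860
|190.6 - 191.026| = 0.4260
|113.57 - 113.536| = 0.0340
|36.99 - 37.473| = 0.4830
hysteresis = max(diffs) = 1.4860

1.4860


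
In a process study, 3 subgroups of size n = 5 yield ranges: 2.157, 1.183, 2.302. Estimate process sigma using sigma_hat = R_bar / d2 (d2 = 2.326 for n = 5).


R_bar = (2.157 + 1.183 + 2.302) / 3
R_bar = 5.642 / 3 = 1.8806667
sigma_hat = R_bar / d2 = 1.8806667 / 2.326 = 0.8085

0.8085


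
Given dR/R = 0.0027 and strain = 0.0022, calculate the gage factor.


GF = (dR/R) / epsilon
= 0.0027 / 0.0022
= 1.2273

1.2273


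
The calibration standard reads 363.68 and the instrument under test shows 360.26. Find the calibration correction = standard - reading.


Correction = standard - reading
= 363.68 - 360.26
= 3.4200

3.4200


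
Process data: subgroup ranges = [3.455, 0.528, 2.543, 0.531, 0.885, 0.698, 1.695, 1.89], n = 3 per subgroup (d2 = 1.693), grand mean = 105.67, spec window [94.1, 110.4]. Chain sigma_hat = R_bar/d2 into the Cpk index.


R_bar = (3.455 + 0.528 + 2.543 + 0.531 + 0.885 + 0.698 + 1.695 + 1.89) / 8 = 1.528125
sigma = R_bar / d2 = 1.528125 / 1.693 = 0.9026137
Cp = (USL - LSL)/(6*sigma) = (110.4 - 94.1)/(6*0.9026137) = 3.0098
Cpu = (110.4 - 105.67)/(3*0.9026137) = 1.7468
Cpl = (105.67 - 94.1)/(3*0.9026137) = 4.2728
Cpk = min(Cpu, Cpl) = 1.7468

1.7468


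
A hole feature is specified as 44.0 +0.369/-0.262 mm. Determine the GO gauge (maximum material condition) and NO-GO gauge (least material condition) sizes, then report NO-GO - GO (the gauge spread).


GO = nominal - lower_tol (smallest hole = maximum material condition)
GO = 44.0 - 0.262 = 43.738
NO-GO = nominal + upper_tol (largest hole = least material condition)
NO-GO = 44.0 + 0.369 = 44.369
spread = NO-GO - GO = 44.369 - 43.738 = 0.6310

0.6310


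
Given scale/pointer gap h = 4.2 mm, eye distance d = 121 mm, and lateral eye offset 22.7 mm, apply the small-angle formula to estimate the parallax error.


error = h * offset / d
= 4.2 * 22.7 / 121
= 0.7879

0.7879


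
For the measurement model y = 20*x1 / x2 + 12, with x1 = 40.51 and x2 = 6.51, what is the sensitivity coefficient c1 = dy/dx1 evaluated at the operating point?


y = 20*x1 / x2 + 12
dy/dx1 = 20/x2
Evaluate at x2 = 6.51: c1 = 20 / 6.51
c1 = 3.0722

3.0722


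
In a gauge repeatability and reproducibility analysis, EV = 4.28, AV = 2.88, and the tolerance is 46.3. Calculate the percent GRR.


GRR = sqrt(EV^2 + AV^2) = sqrt(4.28^2 + 2.88^2) = 5.1587595
%GRR = GRR / tol * 100 = 5.1587595 / 46.3 * 100
%GRR = 11.1420

11.1420


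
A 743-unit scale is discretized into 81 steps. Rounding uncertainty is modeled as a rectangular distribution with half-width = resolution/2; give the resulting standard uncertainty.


resolution = range / divisions
resolution = 743 / 81 = 9.1728395
u_res = resolution / (2*sqrt(3))
u_res = 9.1728395 / 3.4641016
u_res = 2.6480

2.6480


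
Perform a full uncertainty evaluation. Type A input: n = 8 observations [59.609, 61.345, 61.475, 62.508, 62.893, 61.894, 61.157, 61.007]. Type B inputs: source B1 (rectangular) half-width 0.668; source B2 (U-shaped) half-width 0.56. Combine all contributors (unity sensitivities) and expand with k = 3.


mean = (59.609 + 61.345 + 61.475 + 62.508 + 62.893 + 61.894 + 61.157 + 61.007) / 8 = 61.486
s = sqrt(sum((x - mean)^2)/(n-1)) = 1.0050878
u_A = s / sqrt(n) = 1.0050878 / sqrt(8) = 0.3553522
u_B1 = 0.668 / sqrt(3) = 0.38566998
u_B2 = 0.56 / sqrt(2) = 0.3959798
uc = sqrt(0.3553522^2 + 0.38566998^2 + 0.3959798^2) = 0.65712748
U = k * uc = 3 * 0.65712748
U = 1.9714

1.9714


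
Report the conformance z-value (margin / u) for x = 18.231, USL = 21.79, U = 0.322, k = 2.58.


u = U / k = 0.322 / 2.58 = 0.1248062
margin = |USL - x| = |21.79 - 18.231| = 3.559
z = margin / u = 3.559 / 0.1248062
z = 28.5162

28.5162


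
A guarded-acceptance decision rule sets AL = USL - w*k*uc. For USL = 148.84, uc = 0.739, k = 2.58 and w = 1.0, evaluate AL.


U = k * uc = 2.58 * 0.739 = 1.90662
guard band g = w * U = 1.0 * 1.90662 = 1.90662
AL = USL - g = 148.84 - 1.90662
AL = 146.9334

146.9334


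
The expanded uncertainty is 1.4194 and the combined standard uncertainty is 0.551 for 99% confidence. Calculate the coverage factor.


k = U / uc
k = 1.4194 / 0.551
k = 2.576

2.576


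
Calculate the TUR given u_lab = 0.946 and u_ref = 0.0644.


TUR = u_lab / u_ref
= 0.946 / 0.0644
= 14.6894

14.6894


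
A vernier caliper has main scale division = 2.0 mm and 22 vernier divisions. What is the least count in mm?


LC = MSD / n_div
= 2.0 / 22
= 0.0909

0.0909


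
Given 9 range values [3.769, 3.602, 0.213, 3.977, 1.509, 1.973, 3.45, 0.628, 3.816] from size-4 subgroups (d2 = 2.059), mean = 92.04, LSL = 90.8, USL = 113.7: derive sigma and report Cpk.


R_bar = (3.769 + 3.602 + 0.213 + 3.977 + 1.509 + 1.973 + 3.45 + 0.628 + 3.816) / 9 = 2.5485556
sigma = R_bar / d2 = 2.5485556 / 2.059 = 1.2377638
Cp = (USL - LSL)/(6*sigma) = (113.7 - 90.8)/(6*1.2377638) = 3.0835
Cpu = (113.7 - 92.04)/(3*1.2377638) = 5.8331
Cpl = (92.04 - 90.8)/(3*1.2377638) = 0.3339
Cpk = min(Cpu, Cpl) = 0.3339

0.3339


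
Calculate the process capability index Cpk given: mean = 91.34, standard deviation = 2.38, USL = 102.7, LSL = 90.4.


Cpu = (USL - mean) / (3*sigma) = (102.7 - 91.34) / (3*2.38) = 1.5910
Cpl = (mean - LSL) / (3*sigma) = (91.34 - 90.4) / (3*2.38) = 0.1317
Cpk = min(Cpu, Cpl) = 0.1317

0.1317


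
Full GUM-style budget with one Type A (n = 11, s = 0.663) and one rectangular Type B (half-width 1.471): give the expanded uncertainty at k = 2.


u_A = s / sqrt(n) = 0.663 / sqrt(11) = 0.19990202
u_B = half_width / sqrt(3) = 1.471 / sqrt(3) = 0.84928225
uc = sqrt(u_A^2 + u_B^2) = sqrt(0.19990202^2 + 0.84928225^2) = 0.87249135
U = k * uc = 2 * 0.87249135
U = 1.7450

1.7450


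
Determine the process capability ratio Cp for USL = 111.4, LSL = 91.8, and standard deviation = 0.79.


Cp = (USL - LSL) / (6 * sigma)
= (111.4 - 91.8) / (6 * 0.79)
= 19.6000 / 4.7400
= 4.1350

4.1350


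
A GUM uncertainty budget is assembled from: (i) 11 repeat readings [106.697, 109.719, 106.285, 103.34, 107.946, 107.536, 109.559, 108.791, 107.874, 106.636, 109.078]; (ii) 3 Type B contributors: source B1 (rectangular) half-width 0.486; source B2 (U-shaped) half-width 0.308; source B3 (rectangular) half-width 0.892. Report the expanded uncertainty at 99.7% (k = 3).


mean = (106.697 + 109.719 + 106.285 + 103.34 + 107.946 + 107.536 + 109.559 + 108.791 + 107.874 + 106.636 + 109.078) / 11 = 107.5873636
s = sqrt(sum((x - mean)^2)/(n-1)) = 1.8371028
u_A = s / sqrt(n) = 1.8371028 / sqrt(11) = 0.55390734
u_B1 = 0.486 / sqrt(3) = 0.28059223
u_B2 = 0.308 / sqrt(2) = 0.21778889
u_B3 = 0.892 / sqrt(3) = 0.51499644
uc = sqrt(0.55390734^2 + 0.28059223^2 + 0.21778889^2 + 0.51499644^2) = 0.83558284
U = k * uc = 3 * 0.83558284
U = 2.5067

2.5067


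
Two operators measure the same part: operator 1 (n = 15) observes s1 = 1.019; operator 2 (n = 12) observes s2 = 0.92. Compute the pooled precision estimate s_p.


s_p = sqrt(((n1-1)*s1^2 + (n2-1)*s2^2) / (n1+n2-2))
numerator = (15-1)*1.019^2 + (12-1)*0.92^2 = 14.537054 + 9.3104 = 23.847454
denominator = 15 + 12 - 2 = 25
s_p^2 = 23.847454 / 25 = 0.95389816
s_p = sqrt(0.95389816) = 0.9767

0.9767


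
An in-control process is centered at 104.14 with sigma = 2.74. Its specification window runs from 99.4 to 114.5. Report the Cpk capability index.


Cpu = (USL - mean) / (3*sigma) = (114.5 - 104.14) / (3*2.74) = 1.2603
Cpl = (mean - LSL) / (3*sigma) = (104.14 - 99.4) / (3*2.74) = 0.5766
Cpk = min(Cpu, Cpl) = 0.5766

0.5766


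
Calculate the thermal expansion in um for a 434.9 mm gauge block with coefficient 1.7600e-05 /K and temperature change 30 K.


dL = L * alpha * dT
= 434.9 * 1.7600e-05 * 30
= 0.2296272 mm
dL_um = 0.2296272 * 1000 = 229.6272 um

229.6272


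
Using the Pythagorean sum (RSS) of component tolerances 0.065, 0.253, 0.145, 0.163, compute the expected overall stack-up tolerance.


RSS = sqrt(0.065^2 + 0.253^2 + 0.145^2 + 0.163^2)
= sqrt(0.115828)
= 0.3403

0.3403


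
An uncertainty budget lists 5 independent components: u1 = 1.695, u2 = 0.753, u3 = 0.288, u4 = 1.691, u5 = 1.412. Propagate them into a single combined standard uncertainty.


uc = sqrt(1.695^2 + 0.753^2 + 0.288^2 + 1.691^2 + 1.412^2)
uc = sqrt(8.376203)
uc = 2.8942

2.8942


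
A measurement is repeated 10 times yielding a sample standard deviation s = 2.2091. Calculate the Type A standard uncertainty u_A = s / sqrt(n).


u_A = s / sqrt(n)
u_A = 2.2091 / sqrt(10)
u_A = 2.2091 / 3.1622777
u_A = 0.6986

0.6986


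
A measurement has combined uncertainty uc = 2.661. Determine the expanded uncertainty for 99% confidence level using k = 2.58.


U = k * uc
U = 2.58 * 2.661
U = 6.8654

6.8654


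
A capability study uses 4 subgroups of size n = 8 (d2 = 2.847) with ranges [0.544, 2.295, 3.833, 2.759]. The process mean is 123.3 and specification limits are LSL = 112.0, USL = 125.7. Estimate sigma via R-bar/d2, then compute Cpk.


R_bar = (0.544 + 2.295 + 3.833 + 2.759) / 4 = 2.35775
sigma = R_bar / d2 = 2.35775 / 2.847 = 0.82815244
Cp = (USL - LSL)/(6*sigma) = (125.7 - 112.0)/(6*0.82815244) = 2.7571
Cpu = (125.7 - 123.3)/(3*0.82815244) = 0.9660
Cpl = (123.3 - 112.0)/(3*0.82815244) = 4.5483
Cpk = min(Cpu, Cpl) = 0.9660

0.9660


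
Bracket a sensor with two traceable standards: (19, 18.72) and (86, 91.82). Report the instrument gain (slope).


slope = (y2 - y1) / (x2 - x1)
= (91.82 - 18.72) / (86 - 19)
= 73.1000 / 67
= 1.0910

1.0910


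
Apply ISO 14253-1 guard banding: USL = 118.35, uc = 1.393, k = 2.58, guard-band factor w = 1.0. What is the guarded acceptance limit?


U = k * uc = 2.58 * 1.393 = 3.59394
guard band g = w * U = 1.0 * 3.59394 = 3.59394
AL = USL - g = 118.35 - 3.59394
AL = 114.7561

114.7561


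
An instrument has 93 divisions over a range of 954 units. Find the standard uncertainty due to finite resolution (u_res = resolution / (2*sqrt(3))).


resolution = range / divisions
resolution = 954 / 93 = 10.258065
u_res = resolution / (2*sqrt(3))
u_res = 10.258065 / 3.4641016
u_res = 2.9612

2.9612


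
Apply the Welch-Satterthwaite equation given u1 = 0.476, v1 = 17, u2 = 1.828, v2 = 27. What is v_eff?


uc = sqrt(u1^2 + u2^2) = sqrt(0.476^2 + 1.828^2) = 1.8889574
v_eff = uc^4 / (u1^4/v1 + u2^4/v2)
= 1.8889574^4 / (0.476^4/17 + 1.828^4/27)
= 12.731766 / 0.41658216
v_eff = 30.5624

30.5624


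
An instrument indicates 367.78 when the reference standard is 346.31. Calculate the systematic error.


Systematic error = measured - true
= 367.78 - 346.31
= 21.4700

21.4700


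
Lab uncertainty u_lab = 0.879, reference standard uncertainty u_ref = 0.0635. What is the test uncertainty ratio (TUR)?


TUR = u_lab / u_ref
= 0.879 / 0.0635
= 13.8425

13.8425


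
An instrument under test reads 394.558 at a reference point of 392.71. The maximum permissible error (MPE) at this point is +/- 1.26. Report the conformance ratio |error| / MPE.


e = indication - reference = 394.558 - 392.71 = 1.8480
|e| = 1.8480
ratio = |e| / MPE = 1.8480 / 1.26
ratio = 1.4667

1.4667


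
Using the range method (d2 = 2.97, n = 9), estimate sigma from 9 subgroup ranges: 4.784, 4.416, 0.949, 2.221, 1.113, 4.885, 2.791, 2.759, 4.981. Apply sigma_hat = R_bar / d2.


R_bar = (4.784 + 4.416 + 0.949 + 2.221 + 1.113 + 4.885 + 2.791 + 2.759 + 4.981) / 9
R_bar = 28.899 / 9 = 3.211
sigma_hat = R_bar / d2 = 3.211 / 2.97 = 1.0811

1.0811


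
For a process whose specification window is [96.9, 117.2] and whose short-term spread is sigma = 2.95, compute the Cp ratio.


Cp = (USL - LSL) / (6 * sigma)
= (117.2 - 96.9) / (6 * 2.95)
= 20.3000 / 17.7000
= 1.1469

1.1469


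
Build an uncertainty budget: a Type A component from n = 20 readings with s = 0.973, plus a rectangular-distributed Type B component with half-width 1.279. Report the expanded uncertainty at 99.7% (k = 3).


u_A = s / sqrt(n) = 0.973 / sqrt(20) = 0.21756941
u_B = half_width / sqrt(3) = 1.279 / sqrt(3) = 0.73843099
uc = sqrt(u_A^2 + u_B^2) = sqrt(0.21756941^2 + 0.73843099^2) = 0.76981607
U = k * uc = 3 * 0.76981607
U = 2.3094

2.3094


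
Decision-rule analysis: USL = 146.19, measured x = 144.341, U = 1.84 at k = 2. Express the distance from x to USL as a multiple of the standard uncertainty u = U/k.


u = U / k = 1.84 / 2 = 0.92
margin = |USL - x| = |146.19 - 144.341| = 1.849
z = margin / u = 1.849 / 0.92
z = 2.0098

2.0098


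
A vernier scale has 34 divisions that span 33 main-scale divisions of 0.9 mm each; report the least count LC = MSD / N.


LC = MSD / n_div
= 0.9 / 34
= 0.0265

0.0265


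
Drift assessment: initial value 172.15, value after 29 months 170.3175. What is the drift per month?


rate = (v2 - v1) / months
= (170.3175 - 172.15) / 29
= -1.8325 / 29
= -0.0632

-0.0632


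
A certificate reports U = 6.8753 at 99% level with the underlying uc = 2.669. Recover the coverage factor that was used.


k = U / uc
k = 6.8753 / 2.669
k = 2.576

2.576


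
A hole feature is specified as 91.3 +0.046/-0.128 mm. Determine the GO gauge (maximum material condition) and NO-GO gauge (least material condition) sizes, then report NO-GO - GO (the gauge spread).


GO = nominal - lower_tol (smallest hole = maximum material condition)
GO = 91.3 - 0.128 = 91.172
NO-GO = nominal + upper_tol (largest hole = least material condition)
NO-GO = 91.3 + 0.046 = 91.346
spread = NO-GO - GO = 91.346 - 91.172 = 0.1740

0.1740


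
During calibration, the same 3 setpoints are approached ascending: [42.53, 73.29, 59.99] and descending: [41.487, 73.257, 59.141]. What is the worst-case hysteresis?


|42.53 - 41.487| = 1.0430
|73.29 - 73.257| = 0.0330
|59.99 - 59.141| = 0.8490
hysteresis = max(diffs) = 1.0430

1.0430


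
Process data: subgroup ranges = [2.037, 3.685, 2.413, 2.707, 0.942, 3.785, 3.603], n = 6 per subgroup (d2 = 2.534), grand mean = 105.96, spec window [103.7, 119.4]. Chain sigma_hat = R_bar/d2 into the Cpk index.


R_bar = (2.037 + 3.685 + 2.413 + 2.707 + 0.942 + 3.785 + 3.603) / 7 = 2.7388571
sigma = R_bar / d2 = 2.7388571 / 2.534 = 1.0808434
Cp = (USL - LSL)/(6*sigma) = (119.4 - 103.7)/(6*1.0808434) = 2.4209
Cpu = (119.4 - 105.96)/(3*1.0808434) = 4.1449
Cpl = (105.96 - 103.7)/(3*1.0808434) = 0.6970
Cpk = min(Cpu, Cpl) = 0.6970

0.6970


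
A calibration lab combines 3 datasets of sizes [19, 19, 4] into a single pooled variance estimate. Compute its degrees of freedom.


nu = sum_i (n_i - 1)
nu = ((19 - 1) + (19 - 1) + (4 - 1))
nu = 18 + 18 + 3
nu = 39

39


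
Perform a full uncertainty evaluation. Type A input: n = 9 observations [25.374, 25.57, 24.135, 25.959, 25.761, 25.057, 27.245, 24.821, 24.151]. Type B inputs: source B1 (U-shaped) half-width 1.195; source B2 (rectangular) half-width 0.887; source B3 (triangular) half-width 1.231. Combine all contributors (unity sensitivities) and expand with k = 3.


mean = (25.374 + 25.57 + 24.135 + 25.959 + 25.761 + 25.057 + 27.245 + 24.821 + 24.151) / 9 = 25.34144444
s = sqrt(sum((x - mean)^2)/(n-1)) = 0.96557368
u_A = s / sqrt(n) = 0.96557368 / sqrt(9) = 0.32185789
u_B1 = 1.195 / sqrt(2) = 0.8449926
u_B2 = 0.887 / sqrt(3) = 0.51210969
u_B3 = 1.231 / sqrt(6) = 0.50255365
uc = sqrt(0.32185789^2 + 0.8449926^2 + 0.51210969^2 + 0.50255365^2) = 1.1543056
U = k * uc = 3 * 1.1543056
U = 3.4629

3.4629


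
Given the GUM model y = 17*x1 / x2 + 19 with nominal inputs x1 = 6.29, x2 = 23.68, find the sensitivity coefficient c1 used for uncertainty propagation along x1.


y = 17*x1 / x2 + 19
dy/dx1 = 17/x2
Evaluate at x2 = 23.68: c1 = 17 / 23.68
c1 = 0.7179

0.7179


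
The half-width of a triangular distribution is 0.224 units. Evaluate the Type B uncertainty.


u_B = half_width / sqrt(6)
u_B = 0.224 / 2.4494897
u_B = 0.0914

0.0914


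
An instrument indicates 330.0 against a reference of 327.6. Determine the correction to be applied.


Correction = standard - reading
= 327.6 - 330.0
= -2.4000

-2.4000


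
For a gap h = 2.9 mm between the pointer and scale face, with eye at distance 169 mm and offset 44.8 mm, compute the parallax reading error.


error = h * offset / d
= 2.9 * 44.8 / 169
= 0.7688

0.7688


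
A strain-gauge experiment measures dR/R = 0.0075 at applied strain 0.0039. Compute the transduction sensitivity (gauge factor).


GF = (dR/R) / epsilon
= 0.0075 / 0.0039
= 1.9231

1.9231


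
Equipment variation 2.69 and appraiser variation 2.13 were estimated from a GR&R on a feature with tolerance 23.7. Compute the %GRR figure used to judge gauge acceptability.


GRR = sqrt(EV^2 + AV^2) = sqrt(2.69^2 + 2.13^2) = 3.4311806
%GRR = GRR / tol * 100 = 3.4311806 / 23.7 * 100
%GRR = 14.4776

14.4776


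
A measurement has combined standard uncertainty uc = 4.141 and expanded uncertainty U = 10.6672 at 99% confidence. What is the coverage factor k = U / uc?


k = U / uc
k = 10.6672 / 4.141
k = 2.576

2.576


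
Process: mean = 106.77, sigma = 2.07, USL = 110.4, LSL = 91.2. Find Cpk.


Cpu = (USL - mean) / (3*sigma) = (110.4 - 106.77) / (3*2.07) = 0.5845
Cpl = (mean - LSL) / (3*sigma) = (106.77 - 91.2) / (3*2.07) = 2.5072
Cpk = min(Cpu, Cpl) = 0.5845

0.5845


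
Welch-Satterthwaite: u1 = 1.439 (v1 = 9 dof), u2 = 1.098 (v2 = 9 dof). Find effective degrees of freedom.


uc = sqrt(u1^2 + u2^2) = sqrt(1.439^2 + 1.098^2) = 1.8100622
v_eff = uc^4 / (u1^4/v1 + u2^4/v2)
= 1.8100622^4 / (1.439^4/9 + 1.098^4/9)
= 10.734307 / 0.63792961
v_eff = 16.8268

16.8268


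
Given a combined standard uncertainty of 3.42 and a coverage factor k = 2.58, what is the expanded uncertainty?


U = k * uc
U = 2.58 * 3.42
U = 8.8236

8.8236


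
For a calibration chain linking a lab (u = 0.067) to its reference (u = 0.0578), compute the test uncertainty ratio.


TUR = u_lab / u_ref
= 0.067 / 0.0578
= 1.1592

1.1592


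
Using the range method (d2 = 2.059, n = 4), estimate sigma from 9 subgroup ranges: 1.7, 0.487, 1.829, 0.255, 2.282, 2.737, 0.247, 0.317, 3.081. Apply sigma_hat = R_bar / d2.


R_bar = (1.7 + 0.487 + 1.829 + 0.255 + 2.282 + 2.737 + 0.247 + 0.317 + 3.081) / 9
R_bar = 12.935 / 9 = 1.4372222
sigma_hat = R_bar / d2 = 1.4372222 / 2.059 = 0.6980

0.6980


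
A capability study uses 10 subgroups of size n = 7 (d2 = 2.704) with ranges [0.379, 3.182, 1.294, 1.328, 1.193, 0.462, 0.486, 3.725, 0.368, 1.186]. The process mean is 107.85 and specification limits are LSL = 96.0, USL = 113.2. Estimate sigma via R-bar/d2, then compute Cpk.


R_bar = (0.379 + 3.182 + 1.294 + 1.328 + 1.193 + 0.462 + 0.486 + 3.725 + 0.368 + 1.186) / 10 = 1.3603
sigma = R_bar / d2 = 1.3603 / 2.704 = 0.50306953
Cp = (USL - LSL)/(6*sigma) = (113.2 - 96.0)/(6*0.50306953) = 5.6984
Cpu = (113.2 - 107.85)/(3*0.50306953) = 3.5449
Cpl = (107.85 - 96.0)/(3*0.50306953) = 7.8518
Cpk = min(Cpu, Cpl) = 3.5449

3.5449


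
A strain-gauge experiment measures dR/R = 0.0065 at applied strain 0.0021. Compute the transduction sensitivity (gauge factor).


GF = (dR/R) / epsilon
= 0.0065 / 0.0021
= 3.0952

3.0952


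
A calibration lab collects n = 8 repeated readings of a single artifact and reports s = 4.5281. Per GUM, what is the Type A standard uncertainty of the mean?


u_A = s / sqrt(n)
u_A = 4.5281 / sqrt(8)
u_A = 4.5281 / 2.8284271
u_A = 1.6009

1.6009


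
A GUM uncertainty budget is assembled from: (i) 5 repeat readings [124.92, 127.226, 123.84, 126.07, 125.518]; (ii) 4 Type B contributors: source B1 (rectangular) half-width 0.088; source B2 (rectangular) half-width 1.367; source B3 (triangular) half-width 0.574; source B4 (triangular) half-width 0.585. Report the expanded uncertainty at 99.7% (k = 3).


mean = (124.92 + 127.226 + 123.84 + 126.07 + 125.518) / 5 = 125.5148
s = sqrt(sum((x - mean)^2)/(n-1)) = 1.2644371
u_A = s / sqrt(n) = 1.2644371 / sqrt(5) = 0.56547346
u_B1 = 0.088 / sqrt(3) = 0.050806824
u_B2 = 1.367 / sqrt(3) = 0.78923782
u_B3 = 0.574 / sqrt(6) = 0.23433452
u_B4 = 0.585 / sqrt(6) = 0.23882525
uc = sqrt(0.56547346^2 + 0.050806824^2 + 0.78923782^2 + 0.23433452^2 + 0.23882525^2) = 1.0281965
U = k * uc = 3 * 1.0281965
U = 3.0846

3.0846


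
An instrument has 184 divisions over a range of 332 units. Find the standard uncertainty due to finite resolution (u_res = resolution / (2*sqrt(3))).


resolution = range / divisions
resolution = 332 / 184 = 1.8043478
u_res = resolution / (2*sqrt(3))
u_res = 1.8043478 / 3.4641016
u_res = 0.5209

0.5209


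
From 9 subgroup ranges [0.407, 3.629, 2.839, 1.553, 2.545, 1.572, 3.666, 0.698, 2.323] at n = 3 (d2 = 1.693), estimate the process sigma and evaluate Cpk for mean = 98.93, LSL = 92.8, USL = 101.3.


R_bar = (0.407 + 3.629 + 2.839 + 1.553 + 2.545 + 1.572 + 3.666 + 0.698 + 2.323) / 9 = 2.1368889
sigma = R_bar / d2 = 2.1368889 / 1.693 = 1.2621907
Cp = (USL - LSL)/(6*sigma) = (101.3 - 92.8)/(6*1.2621907) = 1.1224
Cpu = (101.3 - 98.93)/(3*1.2621907) = 0.6259
Cpl = (98.93 - 92.8)/(3*1.2621907) = 1.6189
Cpk = min(Cpu, Cpl) = 0.6259

0.6259


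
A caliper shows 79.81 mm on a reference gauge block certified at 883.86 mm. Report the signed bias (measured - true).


Systematic error = measured - true
= 79.81 - 883.86
= -804.0500

-804.0500


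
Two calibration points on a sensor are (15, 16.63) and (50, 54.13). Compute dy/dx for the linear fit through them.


slope = (y2 - y1) / (x2 - x1)
= (54.13 - 16.63) / (50 - 15)
= 37.5000 / 35
= 1.0714

1.0714


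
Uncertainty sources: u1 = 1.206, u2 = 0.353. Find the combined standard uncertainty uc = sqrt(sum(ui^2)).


uc = sqrt(1.206^2 + 0.353^2)
uc = sqrt(1.579045)
uc = 1.2566

1.2566
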